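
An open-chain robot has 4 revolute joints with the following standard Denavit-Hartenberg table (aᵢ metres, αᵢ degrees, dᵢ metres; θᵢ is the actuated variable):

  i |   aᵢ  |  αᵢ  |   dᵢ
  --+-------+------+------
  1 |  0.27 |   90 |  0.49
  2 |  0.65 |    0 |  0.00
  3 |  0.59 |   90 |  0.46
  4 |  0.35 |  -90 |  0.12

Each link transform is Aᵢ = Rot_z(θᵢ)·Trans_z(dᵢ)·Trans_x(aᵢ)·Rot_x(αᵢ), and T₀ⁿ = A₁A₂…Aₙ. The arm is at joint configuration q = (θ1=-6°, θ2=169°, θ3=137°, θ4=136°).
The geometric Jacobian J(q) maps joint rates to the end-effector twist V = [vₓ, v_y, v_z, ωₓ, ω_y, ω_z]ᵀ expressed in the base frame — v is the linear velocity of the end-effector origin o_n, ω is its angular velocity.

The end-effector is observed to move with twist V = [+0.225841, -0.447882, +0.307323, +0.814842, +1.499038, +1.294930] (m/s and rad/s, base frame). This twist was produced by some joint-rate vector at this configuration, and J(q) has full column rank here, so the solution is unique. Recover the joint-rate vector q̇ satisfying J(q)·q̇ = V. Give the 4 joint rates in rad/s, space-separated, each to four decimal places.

o_n = [-0.3384, -0.6714, 0.2699]
J₁: ẑ×o_n = [0.6714, -0.3384, 0.0000], ω = ẑ
J2: z=[-0.1045, -0.9945, 0.0000] o=[0.2685, -0.0282, 0.4900] → [0.2189, -0.0230, -0.5363, -0.1045, -0.9945, 0.0000]
J3: z=[-0.1045, -0.9945, 0.0000] o=[-0.3660, 0.0385, 0.6140] → [0.3423, -0.0360, 0.1017, -0.1045, -0.9945, 0.0000]
J4: z=[-0.8046, 0.0846, -0.5878] o=[-0.0692, -0.4553, 0.1367] → [-0.1158, 0.2653, 0.1967, -0.8046, 0.0846, -0.5878]
q̇ = J⁺·V = [0.8200, -0.9820, -0.5940, -0.8080]

0.8200 -0.9820 -0.5940 -0.8080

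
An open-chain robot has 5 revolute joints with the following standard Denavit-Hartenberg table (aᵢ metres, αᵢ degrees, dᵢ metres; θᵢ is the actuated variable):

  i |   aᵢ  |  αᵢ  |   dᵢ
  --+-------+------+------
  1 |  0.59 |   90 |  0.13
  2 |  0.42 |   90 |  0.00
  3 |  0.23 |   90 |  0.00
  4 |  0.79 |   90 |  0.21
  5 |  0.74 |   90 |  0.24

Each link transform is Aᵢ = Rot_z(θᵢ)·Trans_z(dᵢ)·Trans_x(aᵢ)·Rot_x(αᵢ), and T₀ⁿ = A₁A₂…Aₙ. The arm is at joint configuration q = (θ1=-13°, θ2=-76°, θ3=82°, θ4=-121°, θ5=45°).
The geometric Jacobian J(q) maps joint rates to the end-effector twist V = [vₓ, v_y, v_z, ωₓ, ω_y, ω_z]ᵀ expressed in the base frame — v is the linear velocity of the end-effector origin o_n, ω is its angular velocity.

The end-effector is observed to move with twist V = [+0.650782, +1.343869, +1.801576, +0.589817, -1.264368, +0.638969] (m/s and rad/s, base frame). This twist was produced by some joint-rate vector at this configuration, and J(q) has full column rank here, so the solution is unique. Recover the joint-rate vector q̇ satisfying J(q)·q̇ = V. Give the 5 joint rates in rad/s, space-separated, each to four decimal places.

o_n = [1.9393, 0.3198, -0.6516]
J₁: ẑ×o_n = [-0.3198, 1.9393, 0.0000], ω = ẑ
J2: z=[-0.2250, -0.9744, 0.0000] o=[0.5749, -0.1327, 0.1300] → [0.7616, -0.1758, 1.2276, -0.2250, -0.9744, 0.0000]
J3: z=[-0.9454, 0.2183, -0.2419] o=[0.6739, -0.1556, -0.2775] → [0.0333, -0.6598, -0.7256, -0.9454, 0.2183, -0.2419]
J4: z=[0.2647, 0.0817, -0.9609] o=[0.6302, -0.3792, -0.3086] → [0.6436, -1.1670, 0.0781, 0.2647, 0.0817, -0.9609]
J5: z=[-0.3241, 0.9460, -0.0088] o=[1.4033, -0.1142, -0.2916] → [-0.3367, -0.1214, -0.6477, -0.3241, 0.9460, -0.0088]
q̇ = J⁺·V = [0.6050, 0.9040, -0.7110, 0.1460, -0.2540]

0.6050 0.9040 -0.7110 0.1460 -0.2540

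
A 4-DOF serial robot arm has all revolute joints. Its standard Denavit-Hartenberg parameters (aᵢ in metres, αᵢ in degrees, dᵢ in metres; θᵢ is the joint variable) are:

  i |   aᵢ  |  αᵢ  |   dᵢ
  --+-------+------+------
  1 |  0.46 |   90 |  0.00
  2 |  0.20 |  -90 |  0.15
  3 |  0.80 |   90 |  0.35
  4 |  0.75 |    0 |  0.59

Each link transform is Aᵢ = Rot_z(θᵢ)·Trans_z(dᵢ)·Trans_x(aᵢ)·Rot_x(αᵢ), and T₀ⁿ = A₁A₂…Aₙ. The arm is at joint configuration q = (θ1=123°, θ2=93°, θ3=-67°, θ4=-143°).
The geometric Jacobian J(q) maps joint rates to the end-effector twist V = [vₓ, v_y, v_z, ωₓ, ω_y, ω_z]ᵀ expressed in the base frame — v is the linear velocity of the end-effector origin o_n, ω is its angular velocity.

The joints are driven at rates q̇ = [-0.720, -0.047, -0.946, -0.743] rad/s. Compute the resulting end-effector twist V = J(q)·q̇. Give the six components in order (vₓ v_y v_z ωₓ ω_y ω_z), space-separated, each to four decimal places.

0.1753 -0.8834 -0.5522 -0.7779 0.5786 0.0125

o_n = [0.1611, 0.7903, -0.2589]
J₁: ẑ×o_n = [-0.7903, 0.1611, 0.0000], ω = ẑ
J2: z=[0.8387, 0.5446, 0.0000] o=[-0.2505, 0.3858, 0.0000] → [-0.1410, 0.2171, 0.1151, 0.8387, 0.5446, 0.0000]
J3: z=[0.5439, -0.8375, -0.0523] o=[-0.1190, 0.4587, 0.1997] → [0.4015, 0.2348, 0.4150, 0.5439, -0.8375, -0.0523]
J4: z=[0.3015, 0.2532, -0.9192] o=[0.6978, 0.5529, 0.4936] → [0.0277, 0.7202, 0.2075, 0.3015, 0.2532, -0.9192]
V = J·q̇ = [0.1753, -0.8834, -0.5522, -0.7779, 0.5786, 0.0125]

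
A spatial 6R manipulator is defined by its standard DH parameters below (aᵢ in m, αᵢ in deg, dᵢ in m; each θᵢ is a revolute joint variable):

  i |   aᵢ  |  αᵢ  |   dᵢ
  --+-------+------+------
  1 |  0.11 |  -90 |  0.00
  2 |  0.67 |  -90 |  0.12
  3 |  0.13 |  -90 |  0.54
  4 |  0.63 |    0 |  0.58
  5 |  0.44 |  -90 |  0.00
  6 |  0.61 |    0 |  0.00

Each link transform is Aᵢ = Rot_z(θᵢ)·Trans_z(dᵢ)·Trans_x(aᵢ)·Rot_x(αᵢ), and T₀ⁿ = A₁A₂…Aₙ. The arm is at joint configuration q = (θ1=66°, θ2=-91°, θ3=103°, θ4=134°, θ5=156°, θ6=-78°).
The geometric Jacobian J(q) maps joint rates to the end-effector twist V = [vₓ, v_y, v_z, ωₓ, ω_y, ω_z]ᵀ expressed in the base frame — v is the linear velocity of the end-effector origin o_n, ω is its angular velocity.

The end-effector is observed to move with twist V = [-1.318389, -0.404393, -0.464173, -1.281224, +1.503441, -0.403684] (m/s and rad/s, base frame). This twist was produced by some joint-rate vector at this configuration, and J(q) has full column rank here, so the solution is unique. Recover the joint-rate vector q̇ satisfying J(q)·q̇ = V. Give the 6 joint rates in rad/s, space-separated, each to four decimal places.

0.5750 0.9460 0.6200 0.8560 0.3000 -0.6290

o_n = [-0.1528, 0.8751, -0.4400]
J₁: ẑ×o_n = [-0.8751, -0.1528, 0.0000], ω = ẑ
J2: z=[-0.9135, 0.4067, 0.0000] o=[0.0447, 0.1005, 0.0000] → [-0.1790, -0.4020, -0.6272, -0.9135, 0.4067, 0.0000]
J3: z=[0.4067, 0.9134, 0.0175] o=[-0.0696, 0.1386, 0.6699] → [-1.0267, 0.4499, 0.3755, 0.4067, 0.9134, 0.0175]
J4: z=[-0.1986, 0.1070, -0.9742] o=[0.2659, 0.5808, 0.6501] → [0.1700, 0.1915, -0.0136, -0.1986, 0.1070, -0.9742]
J5: z=[-0.1986, 0.1070, -0.9742] o=[-0.4238, 0.4008, 0.1756] → [0.3961, -0.3863, -0.1232, -0.1986, 0.1070, -0.9742]
J6: z=[0.6989, -0.6814, -0.2173] o=[-0.1215, 0.7194, 0.1489] → [0.4352, 0.4184, 0.0874, 0.6989, -0.6814, -0.2173]
q̇ = J⁺·V = [0.5750, 0.9460, 0.6200, 0.8560, 0.3000, -0.6290]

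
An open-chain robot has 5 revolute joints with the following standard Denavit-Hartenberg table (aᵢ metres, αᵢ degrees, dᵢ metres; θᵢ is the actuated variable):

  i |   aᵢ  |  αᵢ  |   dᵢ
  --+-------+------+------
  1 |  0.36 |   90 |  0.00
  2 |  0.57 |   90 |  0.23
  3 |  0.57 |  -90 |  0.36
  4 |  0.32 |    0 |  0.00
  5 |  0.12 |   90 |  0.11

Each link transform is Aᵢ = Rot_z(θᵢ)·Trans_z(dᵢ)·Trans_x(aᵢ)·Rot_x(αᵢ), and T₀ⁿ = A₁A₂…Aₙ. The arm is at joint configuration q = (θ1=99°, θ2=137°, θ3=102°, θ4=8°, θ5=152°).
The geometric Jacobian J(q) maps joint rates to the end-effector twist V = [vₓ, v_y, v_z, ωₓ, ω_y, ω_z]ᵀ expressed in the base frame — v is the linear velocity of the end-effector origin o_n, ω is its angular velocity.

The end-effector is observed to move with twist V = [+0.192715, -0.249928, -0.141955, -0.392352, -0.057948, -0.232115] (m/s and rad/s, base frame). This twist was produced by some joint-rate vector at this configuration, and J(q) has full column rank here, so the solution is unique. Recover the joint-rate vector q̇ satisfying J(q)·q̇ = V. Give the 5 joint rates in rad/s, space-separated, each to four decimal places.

o_n = [0.9014, 0.4735, 0.4063]
J₁: ẑ×o_n = [-0.4735, 0.9014, 0.0000], ω = ẑ
J2: z=[0.9877, 0.1564, 0.0000] o=[-0.0563, 0.3556, 0.0000] → [0.0636, -0.4013, -0.0333, 0.9877, 0.1564, 0.0000]
J3: z=[-0.1067, 0.6736, 0.7314] o=[0.2361, -0.0202, 0.3887] → [-0.3493, 0.4884, -0.5008, -0.1067, 0.6736, 0.7314]
J4: z=[-0.3173, 0.6740, -0.6671] o=[0.7348, 0.3951, 0.5712] → [-0.0589, -0.1634, -0.1372, -0.3173, 0.6740, -0.6671]
J5: z=[-0.3173, 0.6740, -0.6671] o=[1.0381, 0.4612, 0.4937] → [-0.0507, 0.0635, 0.0883, -0.3173, 0.6740, -0.6671]
q̇ = J⁺·V = [-0.6740, -0.4600, 0.3260, -0.1460, -0.1590]

-0.6740 -0.4600 0.3260 -0.1460 -0.1590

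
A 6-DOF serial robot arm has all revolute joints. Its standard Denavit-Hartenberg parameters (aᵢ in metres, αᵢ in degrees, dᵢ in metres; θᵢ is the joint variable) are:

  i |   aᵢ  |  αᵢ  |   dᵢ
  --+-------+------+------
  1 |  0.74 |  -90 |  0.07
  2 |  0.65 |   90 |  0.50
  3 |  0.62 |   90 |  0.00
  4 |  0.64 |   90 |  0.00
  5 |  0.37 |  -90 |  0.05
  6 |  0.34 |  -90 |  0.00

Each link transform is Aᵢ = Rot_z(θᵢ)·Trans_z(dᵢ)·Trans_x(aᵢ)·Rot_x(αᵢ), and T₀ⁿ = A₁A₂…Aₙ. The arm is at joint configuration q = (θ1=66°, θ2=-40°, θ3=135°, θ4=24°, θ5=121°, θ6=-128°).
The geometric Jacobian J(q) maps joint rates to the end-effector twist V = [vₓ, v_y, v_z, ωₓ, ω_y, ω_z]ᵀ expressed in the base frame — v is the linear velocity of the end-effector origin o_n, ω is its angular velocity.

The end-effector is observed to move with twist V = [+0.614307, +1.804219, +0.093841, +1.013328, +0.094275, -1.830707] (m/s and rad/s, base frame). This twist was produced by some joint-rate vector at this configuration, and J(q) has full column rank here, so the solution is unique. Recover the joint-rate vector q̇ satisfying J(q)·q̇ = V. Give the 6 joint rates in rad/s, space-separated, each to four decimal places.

o_n = [-1.0853, 1.2187, -0.0704]
J₁: ẑ×o_n = [-1.2187, -1.0853, 0.0000], ω = ẑ
J2: z=[-0.9135, 0.4067, 0.0000] o=[0.3010, 0.6760, 0.0700] → [-0.0571, -0.1283, 0.0681, -0.9135, 0.4067, 0.0000]
J3: z=[-0.2614, -0.5872, 0.7660] o=[0.0467, 1.3343, 0.4878] → [0.4163, -1.0132, -0.6346, -0.2614, -0.5872, 0.7660]
J4: z=[-0.4257, 0.7825, 0.4545] o=[-0.4904, 1.2058, 0.2060] → [-0.2222, -0.3881, 0.4600, -0.4257, 0.7825, 0.4545]
J5: z=[-0.1135, 0.4522, -0.8847] o=[-1.0649, 0.9318, 0.1397] → [0.1589, -0.0058, -0.0233, -0.1135, 0.4522, -0.8847]
J6: z=[0.9887, -0.0360, -0.1453] o=[-1.0345, 1.2841, 0.2593] → [0.0024, 0.3334, -0.0665, 0.9887, -0.0360, -0.1453]
q̇ = J⁺·V = [-0.5800, 0.1350, -0.6910, -0.6450, 0.3640, 0.7310]

-0.5800 0.1350 -0.6910 -0.6450 0.3640 0.7310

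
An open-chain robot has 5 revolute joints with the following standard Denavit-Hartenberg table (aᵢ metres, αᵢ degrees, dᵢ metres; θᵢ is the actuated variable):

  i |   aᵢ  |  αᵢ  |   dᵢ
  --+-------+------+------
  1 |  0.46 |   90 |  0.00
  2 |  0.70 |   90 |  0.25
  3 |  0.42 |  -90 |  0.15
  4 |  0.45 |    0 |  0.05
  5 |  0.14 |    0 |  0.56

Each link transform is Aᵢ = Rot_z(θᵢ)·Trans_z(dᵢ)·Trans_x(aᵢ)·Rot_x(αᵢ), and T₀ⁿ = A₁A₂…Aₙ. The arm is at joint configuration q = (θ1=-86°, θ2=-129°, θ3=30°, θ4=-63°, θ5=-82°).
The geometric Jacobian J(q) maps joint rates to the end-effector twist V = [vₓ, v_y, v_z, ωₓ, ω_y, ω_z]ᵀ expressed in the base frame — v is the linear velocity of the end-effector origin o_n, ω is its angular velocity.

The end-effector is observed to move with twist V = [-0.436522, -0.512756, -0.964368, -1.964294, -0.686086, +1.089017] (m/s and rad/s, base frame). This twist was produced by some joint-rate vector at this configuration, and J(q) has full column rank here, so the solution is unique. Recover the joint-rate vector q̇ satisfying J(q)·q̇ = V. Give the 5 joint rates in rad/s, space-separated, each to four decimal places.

o_n = [-1.0694, 0.4835, -0.2527]
J₁: ẑ×o_n = [-0.4835, -1.0694, 0.0000], ω = ẑ
J2: z=[-0.9976, -0.0698, 0.0000] o=[0.0321, -0.4589, 0.0000] → [0.0176, -0.2521, -1.0169, -0.9976, -0.0698, 0.0000]
J3: z=[-0.0542, 0.7753, 0.6293] o=[-0.2480, -0.0369, -0.5440] → [-0.1016, -0.5011, 0.6086, -0.0542, 0.7753, 0.6293]
J4: z=[-0.8420, -0.3743, 0.3886] o=[-0.4816, 0.2931, -0.7323] → [-0.2535, 0.1754, -0.3803, -0.8420, -0.3743, 0.3886]
J5: z=[-0.8420, -0.3743, 0.3886] o=[-0.6551, 0.6892, -0.5980] → [-0.0493, 0.1298, 0.0181, -0.8420, -0.3743, 0.3886]
q̇ = J⁺·V = [0.5640, 0.7040, -0.0950, 0.5470, 0.9580]

0.5640 0.7040 -0.0950 0.5470 0.9580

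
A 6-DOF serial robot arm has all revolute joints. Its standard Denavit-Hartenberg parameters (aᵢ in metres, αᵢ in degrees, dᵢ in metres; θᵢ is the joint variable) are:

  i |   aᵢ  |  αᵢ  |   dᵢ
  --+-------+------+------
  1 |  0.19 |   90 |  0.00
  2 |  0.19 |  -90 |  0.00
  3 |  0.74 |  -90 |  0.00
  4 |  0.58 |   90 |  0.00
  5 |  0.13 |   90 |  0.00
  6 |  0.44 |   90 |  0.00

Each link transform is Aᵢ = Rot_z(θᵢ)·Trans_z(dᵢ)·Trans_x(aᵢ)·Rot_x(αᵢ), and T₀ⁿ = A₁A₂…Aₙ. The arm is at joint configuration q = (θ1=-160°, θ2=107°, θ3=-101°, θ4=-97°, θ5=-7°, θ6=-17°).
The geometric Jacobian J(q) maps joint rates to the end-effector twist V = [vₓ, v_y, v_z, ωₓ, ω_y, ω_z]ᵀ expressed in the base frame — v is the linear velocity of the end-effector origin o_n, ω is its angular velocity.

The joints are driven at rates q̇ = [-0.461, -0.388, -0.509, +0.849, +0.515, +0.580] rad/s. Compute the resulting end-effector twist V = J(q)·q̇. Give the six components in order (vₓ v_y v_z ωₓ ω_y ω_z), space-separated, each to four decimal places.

o_n = [0.5954, 0.9661, -0.3461]
J₁: ẑ×o_n = [-0.9661, 0.5954, 0.0000], ω = ẑ
J2: z=[-0.3420, 0.9397, 0.0000] o=[-0.1785, -0.0650, 0.0000] → [-0.3252, -0.1184, -1.0799, -0.3420, 0.9397, 0.0000]
J3: z=[0.8986, 0.3271, -0.2924] o=[-0.1263, -0.0460, 0.1817] → [0.1233, 0.2633, 0.6734, 0.8986, 0.3271, -0.2924]
J4: z=[0.2044, 0.2775, 0.9387] o=[-0.4136, 0.6225, 0.0467] → [-0.4315, 1.0275, -0.2097, 0.2044, 0.2775, 0.9387]
J5: z=[0.2758, -0.9365, 0.2167] o=[0.1312, 0.7469, -0.1087] → [0.1748, 0.1661, 0.4952, 0.2758, -0.9365, 0.2167]
J6: z=[-0.3174, -0.3015, -0.8991] o=[0.2491, 0.7702, -0.1582] → [0.2327, -0.3710, 0.0423, -0.3174, -0.3015, -0.8991]
V = J·q̇ = [0.3675, 0.3801, 0.1777, -0.1932, -0.9527, 0.0750]

0.3675 0.3801 0.1777 -0.1932 -0.9527 0.0750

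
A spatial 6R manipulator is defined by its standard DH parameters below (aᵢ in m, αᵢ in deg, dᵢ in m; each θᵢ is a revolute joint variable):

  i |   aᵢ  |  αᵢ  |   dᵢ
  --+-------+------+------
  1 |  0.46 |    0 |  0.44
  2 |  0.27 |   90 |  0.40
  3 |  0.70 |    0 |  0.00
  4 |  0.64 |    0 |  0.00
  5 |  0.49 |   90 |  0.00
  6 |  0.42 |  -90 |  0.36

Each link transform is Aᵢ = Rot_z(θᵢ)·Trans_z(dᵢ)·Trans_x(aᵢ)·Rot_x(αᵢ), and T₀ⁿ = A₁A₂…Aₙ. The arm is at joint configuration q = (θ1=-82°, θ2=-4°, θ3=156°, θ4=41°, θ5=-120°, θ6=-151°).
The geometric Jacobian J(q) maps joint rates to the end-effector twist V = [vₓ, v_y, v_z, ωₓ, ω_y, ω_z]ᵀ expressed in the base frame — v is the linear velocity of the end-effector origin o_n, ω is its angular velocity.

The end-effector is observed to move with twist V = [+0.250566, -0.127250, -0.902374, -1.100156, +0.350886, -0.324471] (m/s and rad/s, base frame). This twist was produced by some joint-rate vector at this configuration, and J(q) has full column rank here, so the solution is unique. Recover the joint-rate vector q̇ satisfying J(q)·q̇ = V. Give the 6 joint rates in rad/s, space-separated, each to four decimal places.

o_n = [0.2251, 0.1604, 0.9761]
J₁: ẑ×o_n = [-0.1604, 0.2251, 0.0000], ω = ẑ
J2: z=[0.0000, 0.0000, 1.0000] o=[0.0640, -0.4555, 0.4400] → [-0.6159, 0.1611, 0.0000, 0.0000, 0.0000, 1.0000]
J3: z=[-0.9976, -0.0698, 0.0000] o=[0.0829, -0.7249, 0.8400] → [-0.0095, 0.1358, -0.8732, -0.9976, -0.0698, 0.0000]
J4: z=[-0.9976, -0.0698, 0.0000] o=[0.0382, -0.0869, 1.1247] → [0.0104, -0.1482, -0.2337, -0.9976, -0.0698, 0.0000]
J5: z=[-0.9976, -0.0698, 0.0000] o=[-0.0044, 0.5236, 0.9376] → [-0.0027, 0.0384, 0.3784, -0.9976, -0.0698, 0.0000]
J6: z=[0.0680, -0.9720, -0.2250] o=[0.0032, 0.4136, 1.4150] → [0.3696, -0.0201, 0.1984, 0.0680, -0.9720, -0.2250]
q̇ = J⁺·V = [0.3200, -0.7430, 0.5070, 0.9590, -0.3930, -0.4380]

0.3200 -0.7430 0.5070 0.9590 -0.3930 -0.4380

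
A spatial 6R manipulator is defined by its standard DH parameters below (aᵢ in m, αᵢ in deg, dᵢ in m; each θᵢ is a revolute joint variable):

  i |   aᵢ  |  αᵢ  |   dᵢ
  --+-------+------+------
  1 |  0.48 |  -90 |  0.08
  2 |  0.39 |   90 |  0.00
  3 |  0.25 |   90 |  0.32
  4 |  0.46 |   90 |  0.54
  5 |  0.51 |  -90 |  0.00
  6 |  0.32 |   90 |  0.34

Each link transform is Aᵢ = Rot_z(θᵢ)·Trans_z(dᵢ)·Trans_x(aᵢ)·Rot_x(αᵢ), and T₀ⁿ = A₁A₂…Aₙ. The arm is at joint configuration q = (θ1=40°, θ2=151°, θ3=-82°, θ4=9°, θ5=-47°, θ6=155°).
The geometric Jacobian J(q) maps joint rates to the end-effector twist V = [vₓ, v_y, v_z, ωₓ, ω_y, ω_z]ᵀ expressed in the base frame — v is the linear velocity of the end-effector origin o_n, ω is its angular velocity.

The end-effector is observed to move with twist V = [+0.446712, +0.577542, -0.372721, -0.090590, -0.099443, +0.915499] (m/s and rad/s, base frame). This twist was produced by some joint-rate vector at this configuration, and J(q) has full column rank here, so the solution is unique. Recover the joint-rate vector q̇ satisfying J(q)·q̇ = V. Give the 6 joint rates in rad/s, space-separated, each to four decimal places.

-0.0640 -0.2310 -0.0670 0.6900 0.8030 -0.5350

o_n = [1.3699, -0.3537, -0.4026]
J₁: ẑ×o_n = [0.3537, 1.3699, -0.0000], ω = ẑ
J2: z=[-0.6428, 0.7660, 0.0000] o=[0.3677, 0.3085, 0.0800] → [-0.3697, -0.3102, -0.3420, -0.6428, 0.7660, 0.0000]
J3: z=[0.3714, 0.3116, -0.8746] o=[0.1064, 0.0893, -0.1091] → [-0.4789, -0.9961, -0.5583, 0.3714, 0.3116, -0.8746]
J4: z=[0.7529, 0.4501, 0.4801] o=[0.3611, -0.0202, -0.4058] → [0.1616, 0.4819, -0.7052, 0.7529, 0.4501, 0.4801]
J5: z=[-0.2818, -0.4387, 0.8533] o=[1.0412, -0.1349, -0.2402] → [0.2580, 0.2347, 0.2059, -0.2818, -0.4387, 0.8533]
J6: z=[0.9484, -0.2619, 0.1786] o=[0.9672, -0.5733, -0.4900] → [-0.0621, -0.0110, 0.3137, 0.9484, -0.2619, 0.1786]
q̇ = J⁺·V = [-0.0640, -0.2310, -0.0670, 0.6900, 0.8030, -0.5350]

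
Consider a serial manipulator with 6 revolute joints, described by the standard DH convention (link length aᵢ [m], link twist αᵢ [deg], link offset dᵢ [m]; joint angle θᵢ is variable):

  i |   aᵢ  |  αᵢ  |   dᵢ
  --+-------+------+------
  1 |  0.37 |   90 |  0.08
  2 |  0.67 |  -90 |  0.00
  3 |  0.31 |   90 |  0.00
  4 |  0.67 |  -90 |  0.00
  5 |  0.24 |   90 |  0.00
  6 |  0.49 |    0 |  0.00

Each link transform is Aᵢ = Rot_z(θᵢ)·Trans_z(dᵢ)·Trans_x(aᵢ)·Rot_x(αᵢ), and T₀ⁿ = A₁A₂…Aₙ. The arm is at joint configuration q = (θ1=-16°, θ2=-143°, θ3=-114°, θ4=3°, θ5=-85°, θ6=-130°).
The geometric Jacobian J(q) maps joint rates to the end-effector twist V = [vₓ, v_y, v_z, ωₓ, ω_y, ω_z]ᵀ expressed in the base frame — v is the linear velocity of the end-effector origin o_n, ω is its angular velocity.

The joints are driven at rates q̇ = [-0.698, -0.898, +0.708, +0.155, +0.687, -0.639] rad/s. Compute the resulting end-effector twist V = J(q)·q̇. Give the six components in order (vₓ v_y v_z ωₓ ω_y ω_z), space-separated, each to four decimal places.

o_n = [-0.3562, -0.8724, 0.1502]
J₁: ẑ×o_n = [0.8724, -0.3562, 0.0000], ω = ẑ
J2: z=[-0.2756, -0.9613, 0.0000] o=[0.3557, -0.1020, 0.0800] → [-0.0675, 0.0194, -0.4720, -0.2756, -0.9613, 0.0000]
J3: z=[0.5785, -0.1659, -0.7986] o=[-0.1587, 0.0455, -0.3232] → [-0.8116, -0.1161, -0.5638, 0.5785, -0.1659, -0.7986]
J4: z=[0.8134, 0.1899, 0.5498] o=[-0.1400, -0.2545, -0.2473] → [0.4152, -0.4423, -0.4616, 0.8134, 0.1899, 0.5498]
J5: z=[0.5745, -0.1150, -0.8104] o=[-0.0792, -0.9078, -0.1116] → [-0.0015, 0.0741, -0.0115, 0.5745, -0.1150, -0.8104]
J6: z=[-0.0194, 0.9879, -0.1540] o=[0.1172, -0.8828, 0.0241] → [0.1262, 0.0753, 0.4674, -0.0194, 0.9879, -0.1540]
V = J·q̇ = [-1.1402, 0.0832, -0.3535, 1.1903, 0.0649, -1.6365]

-1.1402 0.0832 -0.3535 1.1903 0.0649 -1.6365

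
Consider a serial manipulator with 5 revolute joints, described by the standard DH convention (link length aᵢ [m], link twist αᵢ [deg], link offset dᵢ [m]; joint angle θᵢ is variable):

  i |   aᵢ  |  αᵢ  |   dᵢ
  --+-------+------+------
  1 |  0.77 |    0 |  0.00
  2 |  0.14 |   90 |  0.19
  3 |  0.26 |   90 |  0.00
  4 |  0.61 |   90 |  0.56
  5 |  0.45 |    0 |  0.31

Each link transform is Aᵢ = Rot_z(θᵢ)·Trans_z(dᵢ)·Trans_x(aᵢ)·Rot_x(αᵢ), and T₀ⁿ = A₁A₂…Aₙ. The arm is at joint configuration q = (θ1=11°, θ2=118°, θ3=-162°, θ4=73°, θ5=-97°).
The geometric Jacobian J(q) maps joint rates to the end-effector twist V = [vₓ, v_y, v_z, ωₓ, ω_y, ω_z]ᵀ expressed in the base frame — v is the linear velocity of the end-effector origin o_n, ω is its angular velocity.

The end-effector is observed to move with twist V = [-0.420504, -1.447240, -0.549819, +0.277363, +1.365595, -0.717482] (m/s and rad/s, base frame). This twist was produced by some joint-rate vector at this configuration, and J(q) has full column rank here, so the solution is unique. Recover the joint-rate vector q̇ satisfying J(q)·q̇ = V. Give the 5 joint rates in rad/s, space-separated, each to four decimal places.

-0.9090 0.2220 0.8200 -0.3030 -0.8720

o_n = [1.4621, -0.0257, 0.0757]
J₁: ẑ×o_n = [0.0257, 1.4621, -0.0000], ω = ẑ
J2: z=[0.0000, 0.0000, 1.0000] o=[0.7559, 0.1469, 0.0000] → [0.1726, 0.7063, -0.0000, 0.0000, 0.0000, 1.0000]
J3: z=[0.7771, 0.6293, 0.0000] o=[0.6677, 0.2557, 0.1900] → [-0.0719, 0.0888, -0.7186, 0.7771, 0.6293, 0.0000]
J4: z=[0.1945, -0.2402, 0.9511] o=[0.8234, 0.0636, 0.1097] → [0.0930, 0.6141, 0.1360, 0.1945, -0.2402, 0.9511]
J5: z=[0.3452, -0.8908, -0.2955] o=[1.4924, 0.1644, 0.5871] → [0.3994, 0.1855, -0.0925, 0.3452, -0.8908, -0.2955]
q̇ = J⁺·V = [-0.9090, 0.2220, 0.8200, -0.3030, -0.8720]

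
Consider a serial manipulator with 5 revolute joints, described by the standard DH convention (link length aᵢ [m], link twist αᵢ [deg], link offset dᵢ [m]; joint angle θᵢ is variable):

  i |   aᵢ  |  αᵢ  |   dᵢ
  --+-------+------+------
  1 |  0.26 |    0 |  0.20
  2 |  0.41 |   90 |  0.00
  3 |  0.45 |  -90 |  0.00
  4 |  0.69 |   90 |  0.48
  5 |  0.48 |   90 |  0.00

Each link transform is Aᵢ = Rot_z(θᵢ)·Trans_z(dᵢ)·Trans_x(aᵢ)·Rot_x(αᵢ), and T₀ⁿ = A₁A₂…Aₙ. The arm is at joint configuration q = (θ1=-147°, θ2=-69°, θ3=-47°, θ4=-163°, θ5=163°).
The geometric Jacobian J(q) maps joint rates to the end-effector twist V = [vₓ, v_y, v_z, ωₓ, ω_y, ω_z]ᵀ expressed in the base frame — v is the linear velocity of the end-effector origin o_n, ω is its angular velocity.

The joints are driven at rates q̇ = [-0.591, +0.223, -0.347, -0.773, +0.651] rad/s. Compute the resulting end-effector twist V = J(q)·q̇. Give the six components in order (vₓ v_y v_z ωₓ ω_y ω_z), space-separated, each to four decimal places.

0.1267 0.1959 -0.4412 -0.0075 -1.1930 -0.7560

o_n = [-1.0035, 0.5125, 0.4555]
J₁: ẑ×o_n = [-0.5125, -1.0035, 0.0000], ω = ẑ
J2: z=[0.0000, 0.0000, 1.0000] o=[-0.2181, -0.1416, 0.2000] → [-0.6541, -0.7855, 0.0000, 0.0000, 0.0000, 1.0000]
J3: z=[0.5878, 0.8090, 0.0000] o=[-0.5498, 0.0994, 0.2000] → [0.2067, -0.1502, 0.6099, 0.5878, 0.8090, 0.0000]
J4: z=[-0.5917, 0.4299, 0.6820] o=[-0.7980, 0.2798, -0.1291] → [0.0926, 0.2058, -0.0494, -0.5917, 0.4299, 0.6820]
J5: z=[-0.4008, -0.8909, 0.2138] o=[-0.5994, 0.3848, 0.6808] → [0.1734, -0.1767, -0.4112, -0.4008, -0.8909, 0.2138]
V = J·q̇ = [0.1267, 0.1959, -0.4412, -0.0075, -1.1930, -0.7560]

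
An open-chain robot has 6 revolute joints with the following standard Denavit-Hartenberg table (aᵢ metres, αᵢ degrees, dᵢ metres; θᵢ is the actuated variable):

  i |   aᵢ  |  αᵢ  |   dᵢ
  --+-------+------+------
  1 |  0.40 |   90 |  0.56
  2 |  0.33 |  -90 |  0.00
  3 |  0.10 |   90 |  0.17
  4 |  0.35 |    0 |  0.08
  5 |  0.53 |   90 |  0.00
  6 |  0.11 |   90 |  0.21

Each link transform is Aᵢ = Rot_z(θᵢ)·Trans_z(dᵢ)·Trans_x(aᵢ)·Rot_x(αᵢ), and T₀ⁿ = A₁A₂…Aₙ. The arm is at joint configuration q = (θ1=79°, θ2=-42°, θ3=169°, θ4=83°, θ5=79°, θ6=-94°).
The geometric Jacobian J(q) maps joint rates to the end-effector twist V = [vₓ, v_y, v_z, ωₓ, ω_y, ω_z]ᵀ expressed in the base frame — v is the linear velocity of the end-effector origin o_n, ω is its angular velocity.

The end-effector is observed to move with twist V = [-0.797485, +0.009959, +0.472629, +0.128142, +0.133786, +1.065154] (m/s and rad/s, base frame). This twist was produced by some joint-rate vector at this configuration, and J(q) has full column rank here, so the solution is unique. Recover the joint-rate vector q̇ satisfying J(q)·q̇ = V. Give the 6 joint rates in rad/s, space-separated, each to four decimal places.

o_n = [0.3576, 1.3973, 0.8059]
J₁: ẑ×o_n = [-1.3973, 0.3576, 0.0000], ω = ẑ
J2: z=[0.9816, -0.1908, 0.0000] o=[0.0763, 0.3927, 0.5600] → [-0.0469, -0.2414, 1.0398, 0.9816, -0.1908, 0.0000]
J3: z=[0.1277, 0.6568, 0.7431] o=[0.1231, 0.6334, 0.3392] → [-0.2612, 0.1146, -0.0565, 0.1277, 0.6568, 0.7431]
J4: z=[-0.9365, 0.3265, -0.1277] o=[0.1122, 0.6771, 0.5312] → [0.1816, 0.2259, -0.7546, -0.9365, 0.3265, -0.1277]
J5: z=[-0.9365, 0.3265, -0.1277] o=[0.0677, 0.9024, 0.8072] → [0.0628, -0.0382, -0.5581, -0.9365, 0.3265, -0.1277]
J6: z=[0.0205, 0.4147, 0.9097] o=[0.2532, 1.3526, 0.5978] → [0.0456, 0.0907, -0.0424, 0.0205, 0.4147, 0.9097]
q̇ = J⁺·V = [0.6690, 0.7670, -0.4440, -0.1880, 0.8140, 0.8860]

0.6690 0.7670 -0.4440 -0.1880 0.8140 0.8860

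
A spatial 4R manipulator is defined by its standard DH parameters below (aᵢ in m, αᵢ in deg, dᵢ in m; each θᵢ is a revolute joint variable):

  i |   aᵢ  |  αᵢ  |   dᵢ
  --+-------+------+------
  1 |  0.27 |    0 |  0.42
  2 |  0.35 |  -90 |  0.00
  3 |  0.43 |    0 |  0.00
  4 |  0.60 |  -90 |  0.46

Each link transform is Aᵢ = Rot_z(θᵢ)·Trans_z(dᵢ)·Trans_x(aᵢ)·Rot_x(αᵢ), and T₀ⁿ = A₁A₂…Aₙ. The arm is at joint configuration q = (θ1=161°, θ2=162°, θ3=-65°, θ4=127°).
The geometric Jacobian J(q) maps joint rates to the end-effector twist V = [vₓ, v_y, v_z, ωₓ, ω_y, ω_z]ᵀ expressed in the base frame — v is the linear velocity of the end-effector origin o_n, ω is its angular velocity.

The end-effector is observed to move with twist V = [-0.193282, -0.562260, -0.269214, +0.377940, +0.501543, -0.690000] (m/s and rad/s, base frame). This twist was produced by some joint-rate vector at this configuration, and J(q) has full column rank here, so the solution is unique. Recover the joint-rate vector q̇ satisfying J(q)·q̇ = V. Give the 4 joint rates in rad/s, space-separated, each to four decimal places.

o_n = [0.6712, -0.0342, 0.2799]
J₁: ẑ×o_n = [0.0342, 0.6712, -0.0000], ω = ẑ
J2: z=[0.0000, 0.0000, 1.0000] o=[-0.2553, 0.0879, 0.4200] → [0.1221, 0.9265, -0.0000, 0.0000, 0.0000, 1.0000]
J3: z=[0.6018, 0.7986, 0.0000] o=[0.0242, -0.1227, 0.4200] → [-0.1119, 0.0843, -0.4634, 0.6018, 0.7986, 0.0000]
J4: z=[0.6018, 0.7986, 0.0000] o=[0.1694, -0.2321, 0.8097] → [-0.4231, 0.3188, -0.2817, 0.6018, 0.7986, 0.0000]
q̇ = J⁺·V = [0.0160, -0.7060, 0.5080, 0.1200]

0.0160 -0.7060 0.5080 0.1200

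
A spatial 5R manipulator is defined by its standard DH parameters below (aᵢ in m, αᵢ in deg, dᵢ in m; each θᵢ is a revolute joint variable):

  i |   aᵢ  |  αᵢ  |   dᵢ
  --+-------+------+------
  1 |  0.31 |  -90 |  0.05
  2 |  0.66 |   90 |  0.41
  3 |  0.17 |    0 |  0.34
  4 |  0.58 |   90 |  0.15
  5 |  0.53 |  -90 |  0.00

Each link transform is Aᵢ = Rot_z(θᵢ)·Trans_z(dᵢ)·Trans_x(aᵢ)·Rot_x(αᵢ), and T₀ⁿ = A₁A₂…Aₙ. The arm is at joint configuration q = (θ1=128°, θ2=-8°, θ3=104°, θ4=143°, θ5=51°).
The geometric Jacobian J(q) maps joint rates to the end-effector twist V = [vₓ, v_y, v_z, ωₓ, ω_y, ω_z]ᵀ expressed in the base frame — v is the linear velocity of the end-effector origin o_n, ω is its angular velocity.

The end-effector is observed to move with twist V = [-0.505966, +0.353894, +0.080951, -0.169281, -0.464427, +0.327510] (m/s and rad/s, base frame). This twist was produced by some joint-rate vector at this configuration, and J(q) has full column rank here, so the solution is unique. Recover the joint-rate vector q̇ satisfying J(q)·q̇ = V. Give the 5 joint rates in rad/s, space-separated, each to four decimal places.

o_n = [-0.0637, 0.5135, 0.9796]
J₁: ẑ×o_n = [-0.5135, -0.0637, 0.0000], ω = ẑ
J2: z=[-0.7880, -0.6157, 0.0000] o=[-0.1909, 0.2443, 0.0500] → [-0.5723, 0.7325, -0.1339, -0.7880, -0.6157, 0.0000]
J3: z=[0.0857, -0.1097, 0.9903] o=[-0.9163, 0.5069, 0.1419] → [-0.0984, 0.7726, 0.0941, 0.0857, -0.1097, 0.9903]
J4: z=[0.0857, -0.1097, 0.9903] o=[-0.9921, 0.3360, 0.4728] → [-0.2314, 0.8760, 0.1170, 0.0857, -0.1097, 0.9903]
J5: z=[0.2533, -0.9589, -0.1281] o=[-0.4204, 0.4714, 0.5898] → [-0.3683, -0.1444, 0.3527, 0.2533, -0.9589, -0.1281]
q̇ = J⁺·V = [0.2310, 0.3150, -0.5880, 0.7200, 0.2670]

0.2310 0.3150 -0.5880 0.7200 0.2670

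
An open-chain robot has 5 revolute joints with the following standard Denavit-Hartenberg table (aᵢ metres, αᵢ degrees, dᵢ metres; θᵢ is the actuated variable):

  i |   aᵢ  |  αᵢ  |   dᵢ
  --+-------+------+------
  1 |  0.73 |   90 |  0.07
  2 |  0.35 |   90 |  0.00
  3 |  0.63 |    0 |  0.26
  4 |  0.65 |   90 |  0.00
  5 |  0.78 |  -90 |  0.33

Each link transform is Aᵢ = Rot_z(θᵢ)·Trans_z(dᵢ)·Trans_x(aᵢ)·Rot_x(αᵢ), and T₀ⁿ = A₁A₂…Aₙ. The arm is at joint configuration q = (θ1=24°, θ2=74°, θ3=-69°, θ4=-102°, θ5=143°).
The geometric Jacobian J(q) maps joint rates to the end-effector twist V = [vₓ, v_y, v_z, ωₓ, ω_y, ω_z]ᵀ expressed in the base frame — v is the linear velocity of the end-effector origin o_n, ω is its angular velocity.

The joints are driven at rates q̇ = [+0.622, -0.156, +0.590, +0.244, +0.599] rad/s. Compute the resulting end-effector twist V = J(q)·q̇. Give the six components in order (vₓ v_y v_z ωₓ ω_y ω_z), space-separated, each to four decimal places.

-0.7011 0.6332 0.3147 0.8860 -0.0824 0.3020

o_n = [1.3243, 0.8813, 0.3471]
J₁: ẑ×o_n = [-0.8813, 1.3243, 0.0000], ω = ẑ
J2: z=[0.4067, -0.9135, 0.0000] o=[0.6669, 0.2969, 0.0700] → [-0.2531, -0.1127, 0.8383, 0.4067, -0.9135, 0.0000]
J3: z=[0.8782, 0.3910, -0.2756] o=[0.7550, 0.3362, 0.4064] → [0.1271, -0.1048, 0.2561, 0.8782, 0.3910, -0.2756]
J4: z=[0.8782, 0.3910, -0.2756] o=[0.8010, 1.0004, 0.5518] → [-0.1129, 0.0355, -0.3092, 0.8782, 0.3910, -0.2756]
J5: z=[0.3623, -0.9198, -0.1504] o=[0.5980, 1.0213, -0.0653] → [-0.4004, -0.2587, 0.6174, 0.3623, -0.9198, -0.1504]
V = J·q̇ = [-0.7011, 0.6332, 0.3147, 0.8860, -0.0824, 0.3020]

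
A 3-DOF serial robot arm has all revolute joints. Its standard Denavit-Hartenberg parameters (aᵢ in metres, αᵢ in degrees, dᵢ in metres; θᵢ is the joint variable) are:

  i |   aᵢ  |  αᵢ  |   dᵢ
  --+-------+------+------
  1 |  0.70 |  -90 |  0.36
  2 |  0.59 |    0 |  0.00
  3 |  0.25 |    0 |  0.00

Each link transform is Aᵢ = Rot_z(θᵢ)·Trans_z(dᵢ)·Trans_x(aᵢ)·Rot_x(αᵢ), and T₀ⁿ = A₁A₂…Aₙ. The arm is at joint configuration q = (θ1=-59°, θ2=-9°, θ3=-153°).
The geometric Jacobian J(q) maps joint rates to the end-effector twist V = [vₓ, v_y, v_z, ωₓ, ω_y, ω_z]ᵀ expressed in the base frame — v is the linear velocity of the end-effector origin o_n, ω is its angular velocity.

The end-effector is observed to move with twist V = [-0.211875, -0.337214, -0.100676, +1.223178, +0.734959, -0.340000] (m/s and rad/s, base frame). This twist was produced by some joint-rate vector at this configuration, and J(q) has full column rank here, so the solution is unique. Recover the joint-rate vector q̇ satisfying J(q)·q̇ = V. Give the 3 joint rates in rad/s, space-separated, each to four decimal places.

-0.3400 0.7550 0.6720

o_n = [0.5382, -0.8957, 0.5296]
J₁: ẑ×o_n = [0.8957, 0.5382, -0.0000], ω = ẑ
J2: z=[0.8572, 0.5150, 0.0000] o=[0.3605, -0.6000, 0.3600] → [0.0873, -0.1453, -0.3450, 0.8572, 0.5150, 0.0000]
J3: z=[0.8572, 0.5150, 0.0000] o=[0.6607, -1.0995, 0.4523] → [0.0398, -0.0662, 0.2378, 0.8572, 0.5150, 0.0000]
q̇ = J⁺·V = [-0.3400, 0.7550, 0.6720]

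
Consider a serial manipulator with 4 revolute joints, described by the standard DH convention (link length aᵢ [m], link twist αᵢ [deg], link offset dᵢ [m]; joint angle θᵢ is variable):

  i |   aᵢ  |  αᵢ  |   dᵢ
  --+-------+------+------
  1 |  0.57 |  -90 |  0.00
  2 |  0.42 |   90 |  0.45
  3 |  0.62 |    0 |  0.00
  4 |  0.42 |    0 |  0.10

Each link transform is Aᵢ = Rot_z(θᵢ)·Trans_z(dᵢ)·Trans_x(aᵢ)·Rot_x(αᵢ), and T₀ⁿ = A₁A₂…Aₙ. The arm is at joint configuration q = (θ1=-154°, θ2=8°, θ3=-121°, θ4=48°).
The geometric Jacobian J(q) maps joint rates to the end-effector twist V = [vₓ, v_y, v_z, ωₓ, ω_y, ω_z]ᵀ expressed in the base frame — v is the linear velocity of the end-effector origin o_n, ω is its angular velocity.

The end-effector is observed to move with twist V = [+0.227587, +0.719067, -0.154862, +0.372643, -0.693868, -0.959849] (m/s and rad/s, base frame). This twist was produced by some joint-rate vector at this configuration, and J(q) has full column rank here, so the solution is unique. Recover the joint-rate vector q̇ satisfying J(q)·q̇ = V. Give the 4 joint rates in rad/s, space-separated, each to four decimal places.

-0.7410 0.7870 -0.2420 0.0210

o_n = [-0.9355, 0.0812, 0.0679]
J₁: ẑ×o_n = [-0.0812, -0.9355, 0.0000], ω = ẑ
J2: z=[0.4384, -0.8988, 0.0000] o=[-0.5123, -0.2499, 0.0000] → [-0.0611, -0.0298, -0.2352, 0.4384, -0.8988, 0.0000]
J3: z=[-0.1251, -0.0610, 0.9903] o=[-0.6889, -0.8367, -0.0585] → [-0.9166, -0.2284, -0.1299, -0.1251, -0.0610, 0.9903]
J4: z=[-0.1251, -0.0610, 0.9903] o=[-0.6376, -0.2204, -0.0140] → [-0.3037, -0.2847, -0.0559, -0.1251, -0.0610, 0.9903]
q̇ = J⁺·V = [-0.7410, 0.7870, -0.2420, 0.0210]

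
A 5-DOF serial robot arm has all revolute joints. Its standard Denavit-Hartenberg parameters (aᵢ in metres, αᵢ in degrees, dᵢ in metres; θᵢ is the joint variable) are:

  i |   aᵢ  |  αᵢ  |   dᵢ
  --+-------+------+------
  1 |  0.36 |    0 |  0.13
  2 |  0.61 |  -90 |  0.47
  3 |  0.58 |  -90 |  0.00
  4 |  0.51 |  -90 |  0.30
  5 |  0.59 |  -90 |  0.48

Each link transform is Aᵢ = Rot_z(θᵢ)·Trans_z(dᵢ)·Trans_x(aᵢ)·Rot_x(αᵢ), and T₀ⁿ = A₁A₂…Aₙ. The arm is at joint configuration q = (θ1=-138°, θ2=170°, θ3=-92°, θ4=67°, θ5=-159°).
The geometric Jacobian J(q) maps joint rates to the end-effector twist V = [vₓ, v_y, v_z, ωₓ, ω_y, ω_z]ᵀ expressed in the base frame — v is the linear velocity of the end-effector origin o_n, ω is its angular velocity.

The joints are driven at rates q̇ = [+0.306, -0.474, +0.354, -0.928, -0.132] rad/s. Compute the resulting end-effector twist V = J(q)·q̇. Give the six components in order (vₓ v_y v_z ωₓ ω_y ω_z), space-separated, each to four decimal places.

0.3399 -0.6074 -0.0538 -1.0050 -0.1498 -0.0790

o_n = [0.7591, 0.2238, 0.7400]
J₁: ẑ×o_n = [-0.2238, 0.7591, 0.0000], ω = ẑ
J2: z=[0.0000, 0.0000, 1.0000] o=[-0.2675, -0.2409, 0.1300] → [-0.4647, 1.0266, 0.0000, 0.0000, 0.0000, 1.0000]
J3: z=[-0.5299, 0.8480, 0.0000] o=[0.2498, 0.0824, 0.6000] → [0.1187, 0.0742, -0.5069, -0.5299, 0.8480, 0.0000]
J4: z=[0.8475, 0.5296, 0.0349] o=[0.2326, 0.0716, 1.1796] → [-0.2382, 0.3910, -0.1499, 0.8475, 0.5296, 0.0349]
J5: z=[0.2343, -0.3143, -0.9199] o=[0.7297, -0.1713, 1.3893] → [0.5675, 0.1251, 0.1018, 0.2343, -0.3143, -0.9199]
V = J·q̇ = [0.3399, -0.6074, -0.0538, -1.0050, -0.1498, -0.0790]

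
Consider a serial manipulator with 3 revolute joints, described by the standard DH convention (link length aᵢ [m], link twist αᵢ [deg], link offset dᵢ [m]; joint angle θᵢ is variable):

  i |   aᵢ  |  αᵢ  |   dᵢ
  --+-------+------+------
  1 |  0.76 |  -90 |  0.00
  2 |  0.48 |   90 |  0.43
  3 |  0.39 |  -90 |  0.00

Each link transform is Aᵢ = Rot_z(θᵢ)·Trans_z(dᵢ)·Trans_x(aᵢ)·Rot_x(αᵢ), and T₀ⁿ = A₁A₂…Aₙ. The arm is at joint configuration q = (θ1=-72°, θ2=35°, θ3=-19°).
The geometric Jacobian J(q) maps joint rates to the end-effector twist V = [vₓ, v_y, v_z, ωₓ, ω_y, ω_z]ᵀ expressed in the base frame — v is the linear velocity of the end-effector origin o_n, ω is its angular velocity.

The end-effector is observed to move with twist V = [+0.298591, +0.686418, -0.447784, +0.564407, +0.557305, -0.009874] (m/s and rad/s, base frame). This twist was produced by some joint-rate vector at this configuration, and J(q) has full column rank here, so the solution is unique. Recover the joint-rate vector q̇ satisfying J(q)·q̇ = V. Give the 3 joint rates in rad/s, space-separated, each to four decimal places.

0.4980 0.7090 -0.6200

o_n = [0.7379, -1.2904, -0.4868]
J₁: ẑ×o_n = [1.2904, 0.7379, -0.0000], ω = ẑ
J2: z=[0.9511, 0.3090, 0.0000] o=[0.2349, -0.7228, 0.0000] → [-0.1504, 0.4630, -0.6953, 0.9511, 0.3090, 0.0000]
J3: z=[0.1772, -0.5455, 0.8192] o=[0.7653, -0.9639, -0.2753] → [0.3828, 0.0150, -0.0728, 0.1772, -0.5455, 0.8192]
q̇ = J⁺·V = [0.4980, 0.7090, -0.6200]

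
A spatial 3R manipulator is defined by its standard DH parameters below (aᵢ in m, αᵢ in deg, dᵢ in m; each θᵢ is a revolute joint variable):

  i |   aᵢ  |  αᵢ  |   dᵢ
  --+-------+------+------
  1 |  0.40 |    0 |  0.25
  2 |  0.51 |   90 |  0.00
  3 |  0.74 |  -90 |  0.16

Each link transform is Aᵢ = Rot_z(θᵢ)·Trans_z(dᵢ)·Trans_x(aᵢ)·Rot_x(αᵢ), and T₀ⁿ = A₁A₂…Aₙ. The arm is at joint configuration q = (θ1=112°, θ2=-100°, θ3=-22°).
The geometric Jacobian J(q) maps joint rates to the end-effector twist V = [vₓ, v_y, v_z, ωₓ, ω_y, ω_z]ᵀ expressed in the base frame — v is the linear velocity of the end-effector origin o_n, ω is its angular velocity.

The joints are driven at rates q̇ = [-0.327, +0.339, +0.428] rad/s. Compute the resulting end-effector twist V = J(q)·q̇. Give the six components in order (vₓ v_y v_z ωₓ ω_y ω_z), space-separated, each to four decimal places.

o_n = [1.0534, 0.4631, -0.0272]
J₁: ẑ×o_n = [-0.4631, 1.0534, 0.0000], ω = ẑ
J2: z=[0.0000, 0.0000, 1.0000] o=[-0.1498, 0.3709, 0.2500] → [-0.0922, 1.2032, 0.0000, 0.0000, 0.0000, 1.0000]
J3: z=[0.2079, -0.9781, 0.0000] o=[0.3490, 0.4769, 0.2500] → [0.2712, 0.0576, 0.6861, 0.2079, -0.9781, 0.0000]
V = J·q̇ = [0.2362, 0.0881, 0.2937, 0.0890, -0.4186, 0.0120]

0.2362 0.0881 0.2937 0.0890 -0.4186 0.0120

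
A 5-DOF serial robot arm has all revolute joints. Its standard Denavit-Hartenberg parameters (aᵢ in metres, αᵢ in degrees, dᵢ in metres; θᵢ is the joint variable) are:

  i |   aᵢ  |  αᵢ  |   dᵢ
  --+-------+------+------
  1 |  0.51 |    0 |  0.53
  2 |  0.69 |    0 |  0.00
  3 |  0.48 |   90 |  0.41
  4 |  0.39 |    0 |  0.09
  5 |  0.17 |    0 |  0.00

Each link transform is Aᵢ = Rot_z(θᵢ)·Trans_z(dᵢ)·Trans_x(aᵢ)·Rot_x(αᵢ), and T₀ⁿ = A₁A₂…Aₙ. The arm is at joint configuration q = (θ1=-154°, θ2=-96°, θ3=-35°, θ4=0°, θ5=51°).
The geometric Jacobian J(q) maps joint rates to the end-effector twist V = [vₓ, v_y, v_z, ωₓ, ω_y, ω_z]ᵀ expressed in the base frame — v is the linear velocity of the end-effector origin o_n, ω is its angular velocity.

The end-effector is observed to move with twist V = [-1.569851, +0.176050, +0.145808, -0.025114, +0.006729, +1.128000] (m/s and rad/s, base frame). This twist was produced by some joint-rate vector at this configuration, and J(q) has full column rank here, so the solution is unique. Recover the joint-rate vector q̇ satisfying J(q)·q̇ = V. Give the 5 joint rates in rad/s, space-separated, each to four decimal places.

o_n = [-0.3546, 1.3452, 1.0721]
J₁: ẑ×o_n = [-1.3452, -0.3546, 0.0000], ω = ẑ
J2: z=[0.0000, 0.0000, 1.0000] o=[-0.4584, -0.2236, 0.5300] → [-1.5688, 0.1038, 0.0000, 0.0000, 0.0000, 1.0000]
J3: z=[0.0000, 0.0000, 1.0000] o=[-0.6944, 0.4248, 0.5300] → [-0.9204, 0.3398, 0.0000, 0.0000, 0.0000, 1.0000]
J4: z=[0.9659, -0.2588, 0.0000] o=[-0.5701, 0.8885, 0.9400] → [-0.0342, -0.1276, 0.4970, 0.9659, -0.2588, 0.0000]
J5: z=[0.9659, -0.2588, 0.0000] o=[-0.3823, 1.2419, 0.9400] → [-0.0342, -0.1276, 0.1070, 0.9659, -0.2588, 0.0000]
q̇ = J⁺·V = [0.0310, 0.8010, 0.2960, 0.3810, -0.4070]

0.0310 0.8010 0.2960 0.3810 -0.4070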